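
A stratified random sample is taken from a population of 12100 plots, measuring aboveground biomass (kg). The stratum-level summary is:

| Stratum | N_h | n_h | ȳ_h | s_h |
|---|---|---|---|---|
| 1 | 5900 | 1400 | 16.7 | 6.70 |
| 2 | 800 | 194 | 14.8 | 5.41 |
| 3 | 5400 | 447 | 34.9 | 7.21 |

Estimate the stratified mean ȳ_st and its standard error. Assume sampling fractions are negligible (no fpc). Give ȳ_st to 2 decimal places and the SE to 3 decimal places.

ȳ_st = Σ W_h ȳ_h = (5900·16.7 + 800·14.8 + 5400·34.9)/12100 = 24.69669
V̂(ȳ_st) = Σ W_h² s_h²/n_h, with W_h = N_h/N and N = 12100:
  stratum 1: (5900/12100)²·6.70²/1400 = 0.00762351
  stratum 2: (800/12100)²·5.41²/194 = 0.000659481
  stratum 3: (5400/12100)²·7.21²/447 = 0.0231622
V̂(ȳ_st) = 0.0314452
SE(ȳ_st) = √0.0314452 = 0.177328

ȳ_st ≈ 24.70, SE ≈ 0.177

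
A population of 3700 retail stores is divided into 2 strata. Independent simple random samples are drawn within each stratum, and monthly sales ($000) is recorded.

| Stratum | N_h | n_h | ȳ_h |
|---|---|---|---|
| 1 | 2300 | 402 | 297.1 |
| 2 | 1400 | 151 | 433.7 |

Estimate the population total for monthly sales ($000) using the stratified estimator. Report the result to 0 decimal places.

τ̂_st ≈ 1290510

τ̂_st = Σ N_h ȳ_h = 2300·297.1 + 1400·433.7 = 1290510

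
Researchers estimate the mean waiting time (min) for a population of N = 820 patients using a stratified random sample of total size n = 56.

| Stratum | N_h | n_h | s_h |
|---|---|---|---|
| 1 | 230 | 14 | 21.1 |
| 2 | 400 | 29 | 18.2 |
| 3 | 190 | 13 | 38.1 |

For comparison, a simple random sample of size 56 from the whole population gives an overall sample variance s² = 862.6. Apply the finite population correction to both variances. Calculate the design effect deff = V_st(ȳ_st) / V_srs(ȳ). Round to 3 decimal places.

deff ≈ 0.729

V̂(ȳ_st) = Σ W_h² (1 − n_h/N_h) s_h²/n_h, with W_h = N_h/N and N = 820:
  stratum 1: (230/820)²·(1 − 14/230)·21.1²/14 = 2.34958
  stratum 2: (400/820)²·(1 − 29/400)·18.2²/29 = 2.52087
  stratum 3: (190/820)²·(1 − 13/190)·38.1²/13 = 5.58478
V_st = 10.4552
V_srs = (1 − 56/820)·862.6/56 = 14.3516
deff = V_st / V_srs = 10.4552/14.3516 = 0.7285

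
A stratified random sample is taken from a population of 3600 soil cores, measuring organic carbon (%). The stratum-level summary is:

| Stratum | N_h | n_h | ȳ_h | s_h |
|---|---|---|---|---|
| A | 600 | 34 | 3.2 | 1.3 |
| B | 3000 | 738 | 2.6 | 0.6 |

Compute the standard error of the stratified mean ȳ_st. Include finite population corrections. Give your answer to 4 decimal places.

V̂(ȳ_st) = Σ W_h² (1 − n_h/N_h) s_h²/n_h, with W_h = N_h/N and N = 3600:
  stratum A: (600/3600)²·(1 − 34/600)·1.3²/34 = 0.00130248
  stratum B: (3000/3600)²·(1 − 738/3000)·0.6²/738 = 0.00025542
V̂(ȳ_st) = 0.0015579
SE(ȳ_st) = √0.0015579 = 0.0394702

SE(ȳ_st) ≈ 0.0395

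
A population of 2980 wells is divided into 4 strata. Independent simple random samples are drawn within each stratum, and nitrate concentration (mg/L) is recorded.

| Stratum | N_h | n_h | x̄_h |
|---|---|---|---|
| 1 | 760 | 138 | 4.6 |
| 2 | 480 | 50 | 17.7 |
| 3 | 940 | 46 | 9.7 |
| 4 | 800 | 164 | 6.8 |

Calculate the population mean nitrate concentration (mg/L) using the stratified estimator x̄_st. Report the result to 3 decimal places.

x̄_st ≈ 8.909

N = Σ N_h = 2980. Stratum weights W_h = N_h/N.
x̄_st = (760·4.6 + 480·17.7 + 940·9.7 + 800·6.8) / 2980 = 8.90940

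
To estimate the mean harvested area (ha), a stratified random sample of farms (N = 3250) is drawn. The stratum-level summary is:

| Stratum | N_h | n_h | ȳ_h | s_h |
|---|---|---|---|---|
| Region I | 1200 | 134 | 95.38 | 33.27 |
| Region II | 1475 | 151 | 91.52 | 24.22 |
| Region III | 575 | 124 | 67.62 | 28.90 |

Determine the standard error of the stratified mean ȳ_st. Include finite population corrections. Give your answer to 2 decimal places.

SE(ȳ_st) ≈ 1.37

V̂(ȳ_st) = Σ W_h² (1 − n_h/N_h) s_h²/n_h, with W_h = N_h/N and N = 3250:
  stratum Region I: (1200/3250)²·(1 − 134/1200)·33.27²/134 = 1.0004
  stratum Region II: (1475/3250)²·(1 − 151/1475)·24.22²/151 = 0.718265
  stratum Region III: (575/3250)²·(1 − 124/575)·28.90²/124 = 0.165368
V̂(ȳ_st) = 1.88403
SE(ȳ_st) = √1.88403 = 1.3726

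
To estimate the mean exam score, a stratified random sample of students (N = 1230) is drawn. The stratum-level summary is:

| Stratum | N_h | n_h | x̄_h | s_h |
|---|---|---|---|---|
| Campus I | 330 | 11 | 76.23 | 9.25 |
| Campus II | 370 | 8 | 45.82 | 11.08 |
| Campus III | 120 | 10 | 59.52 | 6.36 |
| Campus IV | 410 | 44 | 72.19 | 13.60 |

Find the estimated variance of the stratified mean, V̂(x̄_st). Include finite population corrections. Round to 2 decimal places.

V̂(x̄_st) ≈ 2.35

V̂(x̄_st) = Σ W_h² (1 − n_h/N_h) s_h²/n_h, with W_h = N_h/N and N = 1230:
  stratum Campus I: (330/1230)²·(1 − 11/330)·9.25²/11 = 0.541234
  stratum Campus II: (370/1230)²·(1 − 8/370)·11.08²/8 = 1.35859
  stratum Campus III: (120/1230)²·(1 − 10/120)·6.36²/10 = 0.0352921
  stratum Campus IV: (410/1230)²·(1 − 44/410)·13.60²/44 = 0.416946
V̂(x̄_st) = 2.35207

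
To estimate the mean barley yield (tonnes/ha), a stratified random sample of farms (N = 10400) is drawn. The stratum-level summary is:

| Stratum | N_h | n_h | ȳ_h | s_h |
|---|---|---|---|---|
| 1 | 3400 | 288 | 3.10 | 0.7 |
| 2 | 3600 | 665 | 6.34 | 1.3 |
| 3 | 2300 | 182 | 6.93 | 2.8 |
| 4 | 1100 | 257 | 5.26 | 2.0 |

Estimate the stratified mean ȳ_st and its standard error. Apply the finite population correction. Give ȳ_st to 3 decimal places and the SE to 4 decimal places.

ȳ_st ≈ 5.297, SE ≈ 0.0499

ȳ_st = Σ W_h ȳ_h = (3400·3.10 + 3600·6.34 + 2300·6.93 + 1100·5.26)/10400 = 5.29702
V̂(ȳ_st) = Σ W_h² (1 − n_h/N_h) s_h²/n_h, with W_h = N_h/N and N = 10400:
  stratum 1: (3400/10400)²·(1 − 288/3400)·0.7²/288 = 0.000166439
  stratum 2: (3600/10400)²·(1 − 665/3600)·1.3²/665 = 0.000248261
  stratum 3: (2300/10400)²·(1 − 182/2300)·2.8²/182 = 0.00194013
  stratum 4: (1100/10400)²·(1 − 257/1100)·2.0²/257 = 0.000133438
V̂(ȳ_st) = 0.00248827
SE(ȳ_st) = √0.00248827 = 0.0498826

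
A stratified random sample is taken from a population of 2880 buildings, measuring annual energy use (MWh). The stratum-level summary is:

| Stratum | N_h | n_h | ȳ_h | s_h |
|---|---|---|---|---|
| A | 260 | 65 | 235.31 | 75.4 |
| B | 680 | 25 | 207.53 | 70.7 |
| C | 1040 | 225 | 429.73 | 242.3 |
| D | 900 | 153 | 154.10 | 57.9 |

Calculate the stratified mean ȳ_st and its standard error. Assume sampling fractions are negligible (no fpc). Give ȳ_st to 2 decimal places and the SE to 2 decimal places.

ȳ_st ≈ 273.58, SE ≈ 6.93

ȳ_st = Σ W_h ȳ_h = (260·235.31 + 680·207.53 + 1040·429.73 + 900·154.10)/2880 = 273.57993
V̂(ȳ_st) = Σ W_h² s_h²/n_h, with W_h = N_h/N and N = 2880:
  stratum A: (260/2880)²·75.4²/65 = 0.712838
  stratum B: (680/2880)²·70.7²/25 = 11.1463
  stratum C: (1040/2880)²·242.3²/225 = 34.0256
  stratum D: (900/2880)²·57.9²/153 = 2.13976
V̂(ȳ_st) = 48.0245
SE(ȳ_st) = √48.0245 = 6.92997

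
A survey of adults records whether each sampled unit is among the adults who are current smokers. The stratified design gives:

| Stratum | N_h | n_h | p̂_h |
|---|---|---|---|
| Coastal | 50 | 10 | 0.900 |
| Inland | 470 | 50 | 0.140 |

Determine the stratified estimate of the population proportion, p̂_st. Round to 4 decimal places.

p̂_st ≈ 0.2131

N = 520; stratum weights W_h = N_h/N.
p̂_st = Σ W_h p̂_h = (50·0.900 + 470·0.140)/520 = 0.21308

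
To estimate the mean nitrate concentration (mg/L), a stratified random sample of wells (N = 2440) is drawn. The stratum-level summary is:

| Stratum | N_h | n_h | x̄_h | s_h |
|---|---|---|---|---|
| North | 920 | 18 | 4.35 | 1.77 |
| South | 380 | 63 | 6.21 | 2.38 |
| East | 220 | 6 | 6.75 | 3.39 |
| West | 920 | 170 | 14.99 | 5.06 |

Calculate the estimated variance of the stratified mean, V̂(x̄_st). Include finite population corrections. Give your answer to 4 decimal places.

V̂(x̄_st) ≈ 0.0587

V̂(x̄_st) = Σ W_h² (1 − n_h/N_h) s_h²/n_h, with W_h = N_h/N and N = 2440:
  stratum North: (920/2440)²·(1 − 18/920)·1.77²/18 = 0.0242599
  stratum South: (380/2440)²·(1 − 63/380)·2.38²/63 = 0.00181918
  stratum East: (220/2440)²·(1 − 6/220)·3.39²/6 = 0.0151462
  stratum West: (920/2440)²·(1 − 170/920)·5.06²/170 = 0.0174551
V̂(x̄_st) = 0.0586804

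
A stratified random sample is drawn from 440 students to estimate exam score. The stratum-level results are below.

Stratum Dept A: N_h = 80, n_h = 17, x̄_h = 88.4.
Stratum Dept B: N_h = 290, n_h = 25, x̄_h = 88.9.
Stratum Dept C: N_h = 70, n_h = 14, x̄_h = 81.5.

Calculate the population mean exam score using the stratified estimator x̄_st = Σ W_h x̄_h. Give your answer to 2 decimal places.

N = Σ N_h = 440. Stratum weights W_h = N_h/N.
x̄_st = (80·88.4 + 290·88.9 + 70·81.5) / 440 = 87.6318

x̄_st ≈ 87.63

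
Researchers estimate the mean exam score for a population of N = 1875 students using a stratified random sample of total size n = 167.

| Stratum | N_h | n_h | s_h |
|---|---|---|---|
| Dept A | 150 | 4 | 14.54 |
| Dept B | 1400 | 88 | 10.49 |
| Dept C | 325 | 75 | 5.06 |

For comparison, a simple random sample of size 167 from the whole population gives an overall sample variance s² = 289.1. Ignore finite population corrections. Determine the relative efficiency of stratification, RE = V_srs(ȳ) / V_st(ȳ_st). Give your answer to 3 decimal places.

V̂(ȳ_st) = Σ W_h² s_h²/n_h, with W_h = N_h/N and N = 1875:
  stratum Dept A: (150/1875)²·14.54²/4 = 0.338259
  stratum Dept B: (1400/1875)²·10.49²/88 = 0.697143
  stratum Dept C: (325/1875)²·5.06²/75 = 0.0102566
V_st = 1.04566
V_srs = s²/n = 289.1/167 = 1.73114
Relative efficiency = V_srs / V_st = 1.73114/1.04566 = 1.6555

RE ≈ 1.656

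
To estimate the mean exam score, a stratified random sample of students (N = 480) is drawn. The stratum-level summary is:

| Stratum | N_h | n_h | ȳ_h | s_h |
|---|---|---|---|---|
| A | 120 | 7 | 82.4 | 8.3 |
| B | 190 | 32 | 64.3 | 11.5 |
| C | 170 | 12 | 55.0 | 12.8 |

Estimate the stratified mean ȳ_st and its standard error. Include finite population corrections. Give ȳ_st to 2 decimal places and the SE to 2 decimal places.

ȳ_st = Σ W_h ȳ_h = (120·82.4 + 190·64.3 + 170·55.0)/480 = 65.53125
V̂(ȳ_st) = Σ W_h² (1 − n_h/N_h) s_h²/n_h, with W_h = N_h/N and N = 480:
  stratum A: (120/480)²·(1 − 7/120)·8.3²/7 = 0.579209
  stratum B: (190/480)²·(1 − 32/190)·11.5²/32 = 0.538485
  stratum C: (170/480)²·(1 − 12/170)·12.8²/12 = 1.5917
V̂(ȳ_st) = 2.7094
SE(ȳ_st) = √2.7094 = 1.64602

ȳ_st ≈ 65.53, SE ≈ 1.65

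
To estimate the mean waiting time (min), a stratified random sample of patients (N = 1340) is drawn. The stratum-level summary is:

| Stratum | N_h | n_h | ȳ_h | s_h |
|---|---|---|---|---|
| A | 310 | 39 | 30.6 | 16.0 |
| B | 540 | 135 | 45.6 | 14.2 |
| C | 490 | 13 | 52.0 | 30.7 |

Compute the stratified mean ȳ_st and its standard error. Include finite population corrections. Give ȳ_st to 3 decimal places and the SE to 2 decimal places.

ȳ_st = Σ W_h ȳ_h = (310·30.6 + 540·45.6 + 490·52.0)/1340 = 44.47015
V̂(ȳ_st) = Σ W_h² (1 − n_h/N_h) s_h²/n_h, with W_h = N_h/N and N = 1340:
  stratum A: (310/1340)²·(1 − 39/310)·16.0²/39 = 0.307112
  stratum B: (540/1340)²·(1 − 135/540)·14.2²/135 = 0.181921
  stratum C: (490/1340)²·(1 − 13/490)·30.7²/13 = 9.43709
V̂(ȳ_st) = 9.92613
SE(ȳ_st) = √9.92613 = 3.15058

ȳ_st ≈ 44.470, SE ≈ 3.15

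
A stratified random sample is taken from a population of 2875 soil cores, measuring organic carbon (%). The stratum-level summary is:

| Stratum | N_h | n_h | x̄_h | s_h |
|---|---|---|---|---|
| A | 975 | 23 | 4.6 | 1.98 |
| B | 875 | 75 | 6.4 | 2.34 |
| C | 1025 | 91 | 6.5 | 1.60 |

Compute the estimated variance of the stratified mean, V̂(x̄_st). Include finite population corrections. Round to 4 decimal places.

V̂(x̄_st) ≈ 0.0286

V̂(x̄_st) = Σ W_h² (1 − n_h/N_h) s_h²/n_h, with W_h = N_h/N and N = 2875:
  stratum A: (975/2875)²·(1 − 23/975)·1.98²/23 = 0.0191412
  stratum B: (875/2875)²·(1 − 75/875)·2.34²/75 = 0.00618291
  stratum C: (1025/2875)²·(1 − 91/1025)·1.60²/91 = 0.00325832
V̂(x̄_st) = 0.0285824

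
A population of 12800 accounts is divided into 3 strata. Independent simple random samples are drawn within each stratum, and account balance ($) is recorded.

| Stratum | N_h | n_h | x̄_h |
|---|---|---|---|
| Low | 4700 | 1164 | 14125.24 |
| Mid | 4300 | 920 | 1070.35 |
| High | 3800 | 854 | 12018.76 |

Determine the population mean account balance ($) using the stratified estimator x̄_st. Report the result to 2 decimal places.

x̄_st ≈ 9114.25

N = Σ N_h = 12800. Stratum weights W_h = N_h/N.
x̄_st = (4700·14125.24 + 4300·1070.35 + 3800·12018.76) / 12800 = 9114.2516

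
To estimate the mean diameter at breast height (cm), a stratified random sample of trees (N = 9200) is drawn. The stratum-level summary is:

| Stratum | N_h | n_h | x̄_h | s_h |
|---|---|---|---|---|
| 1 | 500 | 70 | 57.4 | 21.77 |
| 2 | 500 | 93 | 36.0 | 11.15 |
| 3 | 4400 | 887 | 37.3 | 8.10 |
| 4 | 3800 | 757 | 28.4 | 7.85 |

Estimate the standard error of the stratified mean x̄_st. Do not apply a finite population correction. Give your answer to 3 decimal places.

SE(x̄_st) ≈ 0.234

V̂(x̄_st) = Σ W_h² s_h²/n_h, with W_h = N_h/N and N = 9200:
  stratum 1: (500/9200)²·21.77²/70 = 0.0199978
  stratum 2: (500/9200)²·11.15²/93 = 0.00394849
  stratum 3: (4400/9200)²·8.10²/887 = 0.0169191
  stratum 4: (3800/9200)²·7.85²/757 = 0.0138878
V̂(x̄_st) = 0.0547532
SE(x̄_st) = √0.0547532 = 0.233994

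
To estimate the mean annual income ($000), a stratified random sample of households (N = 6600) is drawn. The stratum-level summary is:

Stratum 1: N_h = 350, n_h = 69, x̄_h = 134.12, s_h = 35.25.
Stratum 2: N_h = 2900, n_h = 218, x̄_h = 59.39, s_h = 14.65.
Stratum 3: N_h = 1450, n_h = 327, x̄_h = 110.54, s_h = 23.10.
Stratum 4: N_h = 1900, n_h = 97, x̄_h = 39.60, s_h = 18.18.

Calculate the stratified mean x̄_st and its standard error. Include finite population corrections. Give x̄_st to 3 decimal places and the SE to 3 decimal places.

x̄_st ≈ 68.893, SE ≈ 0.739

x̄_st = Σ W_h x̄_h = (350·134.12 + 2900·59.39 + 1450·110.54 + 1900·39.60)/6600 = 68.89333
V̂(x̄_st) = Σ W_h² (1 − n_h/N_h) s_h²/n_h, with W_h = N_h/N and N = 6600:
  stratum 1: (350/6600)²·(1 − 69/350)·35.25²/69 = 0.0406589
  stratum 2: (2900/6600)²·(1 − 218/2900)·14.65²/218 = 0.175787
  stratum 3: (1450/6600)²·(1 − 327/1450)·23.10²/327 = 0.0610009
  stratum 4: (1900/6600)²·(1 − 97/1900)·18.18²/97 = 0.267965
V̂(x̄_st) = 0.545412
SE(x̄_st) = √0.545412 = 0.73852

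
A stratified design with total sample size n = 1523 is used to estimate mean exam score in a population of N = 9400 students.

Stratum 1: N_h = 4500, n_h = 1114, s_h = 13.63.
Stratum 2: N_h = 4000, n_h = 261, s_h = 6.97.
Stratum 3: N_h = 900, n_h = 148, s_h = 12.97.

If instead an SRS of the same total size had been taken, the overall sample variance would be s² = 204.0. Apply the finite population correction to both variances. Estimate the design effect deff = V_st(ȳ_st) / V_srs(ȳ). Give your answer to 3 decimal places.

deff ≈ 0.614

V̂(ȳ_st) = Σ W_h² (1 − n_h/N_h) s_h²/n_h, with W_h = N_h/N and N = 9400:
  stratum 1: (4500/9400)²·(1 − 1114/4500)·13.63²/1114 = 0.0287574
  stratum 2: (4000/9400)²·(1 − 261/4000)·6.97²/261 = 0.0315054
  stratum 3: (900/9400)²·(1 − 148/900)·12.97²/148 = 0.00870608
V_st = 0.0689689
V_srs = (1 − 1523/9400)·204.0/1523 = 0.112244
deff = V_st / V_srs = 0.0689689/0.112244 = 0.6145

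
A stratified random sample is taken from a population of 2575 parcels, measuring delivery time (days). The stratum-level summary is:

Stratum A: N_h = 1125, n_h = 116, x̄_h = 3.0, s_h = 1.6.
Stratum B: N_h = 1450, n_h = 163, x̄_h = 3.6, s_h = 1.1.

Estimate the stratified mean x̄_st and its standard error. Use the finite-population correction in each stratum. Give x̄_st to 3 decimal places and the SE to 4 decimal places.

x̄_st ≈ 3.338, SE ≈ 0.0766

x̄_st = Σ W_h x̄_h = (1125·3.0 + 1450·3.6)/2575 = 3.33786
V̂(x̄_st) = Σ W_h² (1 − n_h/N_h) s_h²/n_h, with W_h = N_h/N and N = 2575:
  stratum A: (1125/2575)²·(1 − 116/1125)·1.6²/116 = 0.00377808
  stratum B: (1450/2575)²·(1 − 163/1450)·1.1²/163 = 0.00208925
V̂(x̄_st) = 0.00586733
SE(x̄_st) = √0.00586733 = 0.0765985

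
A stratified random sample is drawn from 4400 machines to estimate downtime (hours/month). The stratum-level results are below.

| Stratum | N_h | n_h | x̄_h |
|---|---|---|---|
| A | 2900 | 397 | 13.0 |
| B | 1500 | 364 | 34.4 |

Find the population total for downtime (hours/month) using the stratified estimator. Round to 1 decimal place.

τ̂_st = Σ N_h x̄_h = 2900·13.0 + 1500·34.4 = 89300.0

τ̂_st ≈ 89300.0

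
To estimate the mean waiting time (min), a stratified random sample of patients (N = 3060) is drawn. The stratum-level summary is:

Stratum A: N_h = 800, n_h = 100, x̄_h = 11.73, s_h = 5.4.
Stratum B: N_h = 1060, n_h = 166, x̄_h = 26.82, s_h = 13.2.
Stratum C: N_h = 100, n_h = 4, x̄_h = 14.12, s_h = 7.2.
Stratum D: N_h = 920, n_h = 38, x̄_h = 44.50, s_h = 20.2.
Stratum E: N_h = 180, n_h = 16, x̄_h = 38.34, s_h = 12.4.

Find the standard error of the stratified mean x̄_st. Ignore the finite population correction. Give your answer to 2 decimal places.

SE(x̄_st) ≈ 1.08

V̂(x̄_st) = Σ W_h² s_h²/n_h, with W_h = N_h/N and N = 3060:
  stratum A: (800/3060)²·5.4²/100 = 0.0199308
  stratum B: (1060/3060)²·13.2²/166 = 0.125953
  stratum C: (100/3060)²·7.2²/4 = 0.0138408
  stratum D: (920/3060)²·20.2²/38 = 0.970626
  stratum E: (180/3060)²·12.4²/16 = 0.0332526
V̂(x̄_st) = 1.1636
SE(x̄_st) = √1.1636 = 1.0787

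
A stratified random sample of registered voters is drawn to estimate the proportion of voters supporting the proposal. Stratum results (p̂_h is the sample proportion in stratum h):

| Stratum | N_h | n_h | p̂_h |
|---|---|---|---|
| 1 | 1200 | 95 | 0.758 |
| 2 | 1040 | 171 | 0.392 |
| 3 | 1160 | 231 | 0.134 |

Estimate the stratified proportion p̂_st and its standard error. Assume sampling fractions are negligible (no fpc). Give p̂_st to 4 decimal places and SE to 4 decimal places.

N = 3400; stratum weights W_h = N_h/N.
p̂_st = Σ W_h p̂_h = (1200·0.758 + 1040·0.392 + 1160·0.134)/3400 = 0.43315
V̂(p̂_st) = Σ W_h² p̂_h(1−p̂_h)/(n_h−1):
  stratum 1: (1200/3400)²·0.758·0.242/94 = 0.000243087
  stratum 2: (1040/3400)²·0.392·0.608/170 = 0.000131175
  stratum 3: (1160/3400)²·0.134·0.866/230 = 5.87291e-05
V̂(p̂_st) = 0.00043299; SE = √V̂ = 0.0208084

p̂_st ≈ 0.4332, SE ≈ 0.0208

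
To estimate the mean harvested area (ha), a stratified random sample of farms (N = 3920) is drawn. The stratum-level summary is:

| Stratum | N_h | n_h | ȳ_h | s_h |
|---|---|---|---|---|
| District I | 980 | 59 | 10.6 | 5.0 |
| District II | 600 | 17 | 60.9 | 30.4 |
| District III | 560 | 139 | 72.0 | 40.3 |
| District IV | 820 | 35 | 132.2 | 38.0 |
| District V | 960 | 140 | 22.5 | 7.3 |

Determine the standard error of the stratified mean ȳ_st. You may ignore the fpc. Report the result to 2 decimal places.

V̂(ȳ_st) = Σ W_h² s_h²/n_h, with W_h = N_h/N and N = 3920:
  stratum District I: (980/3920)²·5.0²/59 = 0.0264831
  stratum District II: (600/3920)²·30.4²/17 = 1.27359
  stratum District III: (560/3920)²·40.3²/139 = 0.238451
  stratum District IV: (820/3920)²·38.0²/35 = 1.80532
  stratum District V: (960/3920)²·7.3²/140 = 0.0228291
V̂(ȳ_st) = 3.36667
SE(ȳ_st) = √3.36667 = 1.83485

SE(ȳ_st) ≈ 1.83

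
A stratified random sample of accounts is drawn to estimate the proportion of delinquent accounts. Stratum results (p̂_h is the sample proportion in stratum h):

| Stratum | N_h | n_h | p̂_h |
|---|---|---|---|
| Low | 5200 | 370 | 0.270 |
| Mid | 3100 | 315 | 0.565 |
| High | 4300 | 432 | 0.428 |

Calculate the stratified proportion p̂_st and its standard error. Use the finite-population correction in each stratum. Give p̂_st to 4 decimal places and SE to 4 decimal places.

p̂_st ≈ 0.3965, SE ≈ 0.0137

N = 12600; stratum weights W_h = N_h/N.
p̂_st = Σ W_h p̂_h = (5200·0.270 + 3100·0.565 + 4300·0.428)/12600 = 0.39650
V̂(p̂_st) = Σ W_h² (1 − n_h/N_h) p̂_h(1−p̂_h)/(n_h−1):
  stratum Low: (5200/12600)²·(1 − 370/5200)·0.270·0.730/369 = 8.45025e-05
  stratum Mid: (3100/12600)²·(1 − 315/3100)·0.565·0.435/314 = 4.25651e-05
  stratum High: (4300/12600)²·(1 − 432/4300)·0.428·0.572/431 = 5.95081e-05
V̂(p̂_st) = 0.000186576; SE = √V̂ = 0.0136593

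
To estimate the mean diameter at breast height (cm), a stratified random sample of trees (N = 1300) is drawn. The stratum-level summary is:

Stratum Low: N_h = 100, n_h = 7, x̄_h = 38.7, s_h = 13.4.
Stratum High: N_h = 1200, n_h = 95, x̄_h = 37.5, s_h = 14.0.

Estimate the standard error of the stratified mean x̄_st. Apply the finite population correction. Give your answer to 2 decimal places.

SE(x̄_st) ≈ 1.33

V̂(x̄_st) = Σ W_h² (1 − n_h/N_h) s_h²/n_h, with W_h = N_h/N and N = 1300:
  stratum Low: (100/1300)²·(1 − 7/100)·13.4²/7 = 0.141159
  stratum High: (1200/1300)²·(1 − 95/1200)·14.0²/95 = 1.61879
V̂(x̄_st) = 1.75994
SE(x̄_st) = √1.75994 = 1.32663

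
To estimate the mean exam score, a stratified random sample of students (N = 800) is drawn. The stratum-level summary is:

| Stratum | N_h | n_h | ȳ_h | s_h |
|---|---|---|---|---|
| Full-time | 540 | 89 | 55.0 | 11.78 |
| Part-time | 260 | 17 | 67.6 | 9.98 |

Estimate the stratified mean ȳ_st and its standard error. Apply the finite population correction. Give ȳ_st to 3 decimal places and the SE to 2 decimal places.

ȳ_st = Σ W_h ȳ_h = (540·55.0 + 260·67.6)/800 = 59.09500
V̂(ȳ_st) = Σ W_h² (1 − n_h/N_h) s_h²/n_h, with W_h = N_h/N and N = 800:
  stratum Full-time: (540/800)²·(1 − 89/540)·11.78²/89 = 0.593323
  stratum Part-time: (260/800)²·(1 − 17/260)·9.98²/17 = 0.578378
V̂(ȳ_st) = 1.1717
SE(ȳ_st) = √1.1717 = 1.08245

ȳ_st ≈ 59.095, SE ≈ 1.08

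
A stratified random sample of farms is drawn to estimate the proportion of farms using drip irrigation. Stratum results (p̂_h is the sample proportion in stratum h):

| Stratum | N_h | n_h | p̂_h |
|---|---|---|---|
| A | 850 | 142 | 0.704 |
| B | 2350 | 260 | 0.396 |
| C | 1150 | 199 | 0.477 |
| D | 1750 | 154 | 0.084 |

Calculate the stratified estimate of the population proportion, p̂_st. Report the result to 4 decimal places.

N = 6100; stratum weights W_h = N_h/N.
p̂_st = Σ W_h p̂_h = (850·0.704 + 2350·0.396 + 1150·0.477 + 1750·0.084)/6100 = 0.36468

p̂_st ≈ 0.3647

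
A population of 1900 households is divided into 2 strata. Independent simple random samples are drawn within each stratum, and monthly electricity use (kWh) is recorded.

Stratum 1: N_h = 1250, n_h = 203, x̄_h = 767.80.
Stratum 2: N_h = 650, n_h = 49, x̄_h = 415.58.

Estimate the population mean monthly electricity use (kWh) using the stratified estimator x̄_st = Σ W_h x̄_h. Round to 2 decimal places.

N = Σ N_h = 1900. Stratum weights W_h = N_h/N.
x̄_st = (1250·767.80 + 650·415.58) / 1900 = 647.3037

x̄_st ≈ 647.30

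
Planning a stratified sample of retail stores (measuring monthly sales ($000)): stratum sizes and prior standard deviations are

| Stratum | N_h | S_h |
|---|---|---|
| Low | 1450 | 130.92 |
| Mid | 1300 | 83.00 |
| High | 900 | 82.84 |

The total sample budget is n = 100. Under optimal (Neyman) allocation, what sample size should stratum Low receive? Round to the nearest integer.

Neyman allocation: n_h = n · N_h S_h / Σ N_i S_i, with n = 100.
  stratum Low: N_h·S_h = 1450·130.92 = 189834.00
  stratum Mid: N_h·S_h = 1300·83.00 = 107900.00
  stratum High: N_h·S_h = 900·82.84 = 74556.00
Σ N_h S_h = 372290.00
n for stratum Low = 100·189834.00/372290.00 = 50.991 → 51

51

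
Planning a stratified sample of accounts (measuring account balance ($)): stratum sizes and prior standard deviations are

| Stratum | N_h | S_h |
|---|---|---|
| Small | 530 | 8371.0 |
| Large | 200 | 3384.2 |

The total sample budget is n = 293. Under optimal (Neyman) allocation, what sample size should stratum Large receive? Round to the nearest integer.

Neyman allocation: n_h = n · N_h S_h / Σ N_i S_i, with n = 293.
  stratum Small: N_h·S_h = 530·8371.0 = 4436630.00
  stratum Large: N_h·S_h = 200·3384.2 = 676840.00
Σ N_h S_h = 5113470.00
n for stratum Large = 293·676840.00/5113470.00 = 38.783 → 39

39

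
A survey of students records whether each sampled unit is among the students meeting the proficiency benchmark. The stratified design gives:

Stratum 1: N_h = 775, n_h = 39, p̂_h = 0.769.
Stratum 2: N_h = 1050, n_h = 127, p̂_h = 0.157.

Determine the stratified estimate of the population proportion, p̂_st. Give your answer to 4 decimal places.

N = 1825; stratum weights W_h = N_h/N.
p̂_st = Σ W_h p̂_h = (775·0.769 + 1050·0.157)/1825 = 0.41689

p̂_st ≈ 0.4169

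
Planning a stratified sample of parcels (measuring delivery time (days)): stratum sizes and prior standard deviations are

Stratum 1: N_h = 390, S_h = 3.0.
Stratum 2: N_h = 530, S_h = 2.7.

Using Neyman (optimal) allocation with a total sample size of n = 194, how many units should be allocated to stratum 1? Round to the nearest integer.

Neyman allocation: n_h = n · N_h S_h / Σ N_i S_i, with n = 194.
  stratum 1: N_h·S_h = 390·3.0 = 1170.00
  stratum 2: N_h·S_h = 530·2.7 = 1431.00
Σ N_h S_h = 2601.00
n for stratum 1 = 194·1170.00/2601.00 = 87.266 → 87

87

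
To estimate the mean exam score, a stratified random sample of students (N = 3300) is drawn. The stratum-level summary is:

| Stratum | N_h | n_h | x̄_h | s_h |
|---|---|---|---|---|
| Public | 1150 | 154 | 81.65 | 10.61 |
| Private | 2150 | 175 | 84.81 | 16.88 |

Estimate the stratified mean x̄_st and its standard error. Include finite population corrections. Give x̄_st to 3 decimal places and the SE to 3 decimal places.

x̄_st = Σ W_h x̄_h = (1150·81.65 + 2150·84.81)/3300 = 83.70879
V̂(x̄_st) = Σ W_h² (1 − n_h/N_h) s_h²/n_h, with W_h = N_h/N and N = 3300:
  stratum Public: (1150/3300)²·(1 − 154/1150)·10.61²/154 = 0.0768846
  stratum Private: (2150/3300)²·(1 − 175/2150)·16.88²/175 = 0.63487
V̂(x̄_st) = 0.711754
SE(x̄_st) = √0.711754 = 0.843655

x̄_st ≈ 83.709, SE ≈ 0.844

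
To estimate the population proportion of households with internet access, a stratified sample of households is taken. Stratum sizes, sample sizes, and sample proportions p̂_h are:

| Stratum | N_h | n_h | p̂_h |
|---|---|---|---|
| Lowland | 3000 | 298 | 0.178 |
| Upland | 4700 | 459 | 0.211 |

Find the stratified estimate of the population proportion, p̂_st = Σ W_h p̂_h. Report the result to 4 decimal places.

N = 7700; stratum weights W_h = N_h/N.
p̂_st = Σ W_h p̂_h = (3000·0.178 + 4700·0.211)/7700 = 0.19814

p̂_st ≈ 0.1981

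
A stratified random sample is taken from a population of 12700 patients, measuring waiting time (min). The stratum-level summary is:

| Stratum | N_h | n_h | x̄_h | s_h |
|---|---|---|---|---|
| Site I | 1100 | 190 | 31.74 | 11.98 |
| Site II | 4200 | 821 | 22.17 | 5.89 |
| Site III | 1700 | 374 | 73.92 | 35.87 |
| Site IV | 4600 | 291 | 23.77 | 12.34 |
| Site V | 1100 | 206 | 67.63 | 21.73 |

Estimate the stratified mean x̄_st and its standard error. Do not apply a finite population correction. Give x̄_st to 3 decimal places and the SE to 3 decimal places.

x̄_st ≈ 34.443, SE ≈ 0.397

x̄_st = Σ W_h x̄_h = (1100·31.74 + 4200·22.17 + 1700·73.92 + 4600·23.77 + 1100·67.63)/12700 = 34.44307
V̂(x̄_st) = Σ W_h² s_h²/n_h, with W_h = N_h/N and N = 12700:
  stratum Site I: (1100/12700)²·11.98²/190 = 0.0056668
  stratum Site II: (4200/12700)²·5.89²/821 = 0.00462145
  stratum Site III: (1700/12700)²·35.87²/374 = 0.0616427
  stratum Site IV: (4600/12700)²·12.34²/291 = 0.0686508
  stratum Site V: (1100/12700)²·21.73²/206 = 0.0171961
V̂(x̄_st) = 0.157778
SE(x̄_st) = √0.157778 = 0.397213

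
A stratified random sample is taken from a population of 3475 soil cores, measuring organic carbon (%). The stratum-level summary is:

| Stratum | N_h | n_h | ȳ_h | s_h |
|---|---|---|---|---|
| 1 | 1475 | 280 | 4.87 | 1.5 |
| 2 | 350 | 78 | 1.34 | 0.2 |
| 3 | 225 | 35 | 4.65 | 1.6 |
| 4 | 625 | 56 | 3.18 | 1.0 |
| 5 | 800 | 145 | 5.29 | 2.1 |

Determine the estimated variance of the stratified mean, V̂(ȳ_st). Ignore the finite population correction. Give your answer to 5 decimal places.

V̂(ȳ_st) = Σ W_h² s_h²/n_h, with W_h = N_h/N and N = 3475:
  stratum 1: (1475/3475)²·1.5²/280 = 0.00144777
  stratum 2: (350/3475)²·0.2²/78 = 5.20226e-06
  stratum 3: (225/3475)²·1.6²/35 = 0.000306639
  stratum 4: (625/3475)²·1.0²/56 = 0.000577647
  stratum 5: (800/3475)²·2.1²/145 = 0.00161191
V̂(ȳ_st) = 0.00394917

V̂(ȳ_st) ≈ 0.00395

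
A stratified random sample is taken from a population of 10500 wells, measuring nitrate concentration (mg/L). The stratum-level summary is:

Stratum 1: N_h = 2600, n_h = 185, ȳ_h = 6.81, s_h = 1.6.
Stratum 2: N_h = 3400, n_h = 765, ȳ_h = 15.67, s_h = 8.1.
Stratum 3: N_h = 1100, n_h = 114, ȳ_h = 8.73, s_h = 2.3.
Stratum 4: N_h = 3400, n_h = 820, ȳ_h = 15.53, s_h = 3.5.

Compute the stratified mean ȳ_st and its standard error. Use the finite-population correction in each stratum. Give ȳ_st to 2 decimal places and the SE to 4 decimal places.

ȳ_st = Σ W_h ȳ_h = (2600·6.81 + 3400·15.67 + 1100·8.73 + 3400·15.53)/10500 = 12.70371
V̂(ȳ_st) = Σ W_h² (1 − n_h/N_h) s_h²/n_h, with W_h = N_h/N and N = 10500:
  stratum 1: (2600/10500)²·(1 − 185/2600)·1.6²/185 = 0.000788098
  stratum 2: (3400/10500)²·(1 − 765/3400)·8.1²/765 = 0.00696931
  stratum 3: (1100/10500)²·(1 − 114/1100)·2.3²/114 = 0.000456501
  stratum 4: (3400/10500)²·(1 − 820/3400)·3.5²/820 = 0.00118862
V̂(ȳ_st) = 0.00940252
SE(ȳ_st) = √0.00940252 = 0.0969666

ȳ_st ≈ 12.70, SE ≈ 0.0970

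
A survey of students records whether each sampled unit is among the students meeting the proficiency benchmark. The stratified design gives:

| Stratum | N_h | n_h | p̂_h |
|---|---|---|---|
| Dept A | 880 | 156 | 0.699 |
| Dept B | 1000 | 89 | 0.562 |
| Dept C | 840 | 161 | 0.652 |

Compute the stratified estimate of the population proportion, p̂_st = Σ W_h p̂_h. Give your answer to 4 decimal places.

N = 2720; stratum weights W_h = N_h/N.
p̂_st = Σ W_h p̂_h = (880·0.699 + 1000·0.562 + 840·0.652)/2720 = 0.63412

p̂_st ≈ 0.6341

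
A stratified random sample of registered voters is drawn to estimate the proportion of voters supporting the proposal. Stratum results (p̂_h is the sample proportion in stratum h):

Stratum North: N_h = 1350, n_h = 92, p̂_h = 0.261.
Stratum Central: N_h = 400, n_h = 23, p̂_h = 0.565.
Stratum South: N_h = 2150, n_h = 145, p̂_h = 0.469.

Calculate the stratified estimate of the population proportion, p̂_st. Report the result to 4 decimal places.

p̂_st ≈ 0.4068

N = 3900; stratum weights W_h = N_h/N.
p̂_st = Σ W_h p̂_h = (1350·0.261 + 400·0.565 + 2150·0.469)/3900 = 0.40685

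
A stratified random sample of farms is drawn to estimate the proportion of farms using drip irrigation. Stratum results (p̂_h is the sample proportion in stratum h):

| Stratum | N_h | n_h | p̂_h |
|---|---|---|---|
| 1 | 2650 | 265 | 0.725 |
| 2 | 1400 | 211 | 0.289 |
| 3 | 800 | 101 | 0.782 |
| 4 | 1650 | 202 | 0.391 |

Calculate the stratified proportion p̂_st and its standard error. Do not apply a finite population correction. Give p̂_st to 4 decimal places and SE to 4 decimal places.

N = 6500; stratum weights W_h = N_h/N.
p̂_st = Σ W_h p̂_h = (2650·0.725 + 1400·0.289 + 800·0.782 + 1650·0.391)/6500 = 0.55332
V̂(p̂_st) = Σ W_h² p̂_h(1−p̂_h)/(n_h−1):
  stratum 1: (2650/6500)²·0.725·0.275/264 = 0.000125525
  stratum 2: (1400/6500)²·0.289·0.711/210 = 4.53918e-05
  stratum 3: (800/6500)²·0.782·0.218/100 = 2.58236e-05
  stratum 4: (1650/6500)²·0.391·0.609/201 = 7.63377e-05
V̂(p̂_st) = 0.000273079; SE = √V̂ = 0.0165251

p̂_st ≈ 0.5533, SE ≈ 0.0165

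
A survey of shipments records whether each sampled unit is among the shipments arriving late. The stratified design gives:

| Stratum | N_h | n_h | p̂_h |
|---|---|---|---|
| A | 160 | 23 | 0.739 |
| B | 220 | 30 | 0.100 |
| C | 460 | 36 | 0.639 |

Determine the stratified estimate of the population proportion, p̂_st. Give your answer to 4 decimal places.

N = 840; stratum weights W_h = N_h/N.
p̂_st = Σ W_h p̂_h = (160·0.739 + 220·0.100 + 460·0.639)/840 = 0.51688

p̂_st ≈ 0.5169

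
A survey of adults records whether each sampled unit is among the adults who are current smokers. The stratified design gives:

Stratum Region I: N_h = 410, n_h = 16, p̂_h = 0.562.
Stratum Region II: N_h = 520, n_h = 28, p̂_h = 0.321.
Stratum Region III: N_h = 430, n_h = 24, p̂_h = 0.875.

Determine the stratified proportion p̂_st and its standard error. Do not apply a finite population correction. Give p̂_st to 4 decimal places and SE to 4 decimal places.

N = 1360; stratum weights W_h = N_h/N.
p̂_st = Σ W_h p̂_h = (410·0.562 + 520·0.321 + 430·0.875)/1360 = 0.56882
V̂(p̂_st) = Σ W_h² p̂_h(1−p̂_h)/(n_h−1):
  stratum Region I: (410/1360)²·0.562·0.438/15 = 0.00149145
  stratum Region II: (520/1360)²·0.321·0.679/27 = 0.00118016
  stratum Region III: (430/1360)²·0.875·0.125/23 = 0.000475389
V̂(p̂_st) = 0.003147; SE = √V̂ = 0.0560981

p̂_st ≈ 0.5688, SE ≈ 0.0561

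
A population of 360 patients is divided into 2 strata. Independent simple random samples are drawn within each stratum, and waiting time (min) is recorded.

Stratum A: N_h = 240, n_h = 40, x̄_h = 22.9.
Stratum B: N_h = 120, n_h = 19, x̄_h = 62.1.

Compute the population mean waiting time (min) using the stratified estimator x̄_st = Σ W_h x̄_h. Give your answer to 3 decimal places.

x̄_st ≈ 35.967

N = Σ N_h = 360. Stratum weights W_h = N_h/N.
x̄_st = (240·22.9 + 120·62.1) / 360 = 35.96667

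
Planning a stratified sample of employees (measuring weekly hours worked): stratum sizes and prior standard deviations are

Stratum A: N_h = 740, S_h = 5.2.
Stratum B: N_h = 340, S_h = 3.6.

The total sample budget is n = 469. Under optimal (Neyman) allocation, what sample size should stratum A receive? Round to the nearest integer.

356

Neyman allocation: n_h = n · N_h S_h / Σ N_i S_i, with n = 469.
  stratum A: N_h·S_h = 740·5.2 = 3848.00
  stratum B: N_h·S_h = 340·3.6 = 1224.00
Σ N_h S_h = 5072.00
n for stratum A = 469·3848.00/5072.00 = 355.819 → 356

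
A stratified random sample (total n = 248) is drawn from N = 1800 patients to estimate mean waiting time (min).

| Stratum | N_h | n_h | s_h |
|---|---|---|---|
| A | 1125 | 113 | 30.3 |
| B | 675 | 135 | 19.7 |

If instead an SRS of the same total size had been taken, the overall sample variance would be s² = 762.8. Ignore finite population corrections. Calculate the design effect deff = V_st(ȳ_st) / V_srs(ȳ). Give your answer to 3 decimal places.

V̂(ȳ_st) = Σ W_h² s_h²/n_h, with W_h = N_h/N and N = 1800:
  stratum A: (1125/1800)²·30.3²/113 = 3.17371
  stratum B: (675/1800)²·19.7²/135 = 0.40426
V_st = 3.57797
V_srs = s²/n = 762.8/248 = 3.07581
deff = V_st / V_srs = 3.57797/3.07581 = 1.1633

deff ≈ 1.163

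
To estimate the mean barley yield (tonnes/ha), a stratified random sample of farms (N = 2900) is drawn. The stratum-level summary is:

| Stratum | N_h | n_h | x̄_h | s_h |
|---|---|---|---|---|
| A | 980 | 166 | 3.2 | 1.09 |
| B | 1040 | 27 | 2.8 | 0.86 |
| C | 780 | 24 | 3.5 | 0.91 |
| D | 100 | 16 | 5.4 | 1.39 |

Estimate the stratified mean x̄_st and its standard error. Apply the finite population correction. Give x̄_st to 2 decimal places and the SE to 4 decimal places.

x̄_st ≈ 3.21, SE ≈ 0.0815

x̄_st = Σ W_h x̄_h = (980·3.2 + 1040·2.8 + 780·3.5 + 100·5.4)/2900 = 3.21310
V̂(x̄_st) = Σ W_h² (1 − n_h/N_h) s_h²/n_h, with W_h = N_h/N and N = 2900:
  stratum A: (980/2900)²·(1 − 166/980)·1.09²/166 = 0.00067889
  stratum B: (1040/2900)²·(1 − 27/1040)·0.86²/27 = 0.00343147
  stratum C: (780/2900)²·(1 − 24/780)·0.91²/24 = 0.00241931
  stratum D: (100/2900)²·(1 − 16/100)·1.39²/16 = 0.000120613
V̂(x̄_st) = 0.00665028
SE(x̄_st) = √0.00665028 = 0.0815493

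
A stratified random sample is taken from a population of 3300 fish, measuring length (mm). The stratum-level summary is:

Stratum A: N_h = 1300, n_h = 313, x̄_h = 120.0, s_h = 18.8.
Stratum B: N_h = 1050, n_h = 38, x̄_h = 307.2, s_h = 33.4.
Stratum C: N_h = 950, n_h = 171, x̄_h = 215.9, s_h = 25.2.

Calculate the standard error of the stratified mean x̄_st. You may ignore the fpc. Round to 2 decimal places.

SE(x̄_st) ≈ 1.86

V̂(x̄_st) = Σ W_h² s_h²/n_h, with W_h = N_h/N and N = 3300:
  stratum A: (1300/3300)²·18.8²/313 = 0.175239
  stratum B: (1050/3300)²·33.4²/38 = 2.97208
  stratum C: (950/3300)²·25.2²/171 = 0.307769
V̂(x̄_st) = 3.45508
SE(x̄_st) = √3.45508 = 1.85879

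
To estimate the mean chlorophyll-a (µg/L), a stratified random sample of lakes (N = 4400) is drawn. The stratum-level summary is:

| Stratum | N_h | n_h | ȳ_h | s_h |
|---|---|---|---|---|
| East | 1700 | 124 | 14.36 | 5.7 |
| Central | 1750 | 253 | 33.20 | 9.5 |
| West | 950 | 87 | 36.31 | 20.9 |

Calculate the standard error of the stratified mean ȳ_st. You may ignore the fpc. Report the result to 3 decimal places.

SE(ȳ_st) ≈ 0.574

V̂(ȳ_st) = Σ W_h² s_h²/n_h, with W_h = N_h/N and N = 4400:
  stratum East: (1700/4400)²·5.7²/124 = 0.0391129
  stratum Central: (1750/4400)²·9.5²/253 = 0.0564284
  stratum West: (950/4400)²·20.9²/87 = 0.234054
V̂(ȳ_st) = 0.329595
SE(ȳ_st) = √0.329595 = 0.574103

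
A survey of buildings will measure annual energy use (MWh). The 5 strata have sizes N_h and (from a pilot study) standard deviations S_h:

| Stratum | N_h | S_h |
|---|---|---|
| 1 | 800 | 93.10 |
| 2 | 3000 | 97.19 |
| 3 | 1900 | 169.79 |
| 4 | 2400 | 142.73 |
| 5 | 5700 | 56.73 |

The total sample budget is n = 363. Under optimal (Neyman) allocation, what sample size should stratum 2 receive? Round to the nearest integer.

78

Neyman allocation: n_h = n · N_h S_h / Σ N_i S_i, with n = 363.
  stratum 1: N_h·S_h = 800·93.10 = 74480.00
  stratum 2: N_h·S_h = 3000·97.19 = 291570.00
  stratum 3: N_h·S_h = 1900·169.79 = 322601.00
  stratum 4: N_h·S_h = 2400·142.73 = 342552.00
  stratum 5: N_h·S_h = 5700·56.73 = 323361.00
Σ N_h S_h = 1354564.00
n for stratum 2 = 363·291570.00/1354564.00 = 78.136 → 78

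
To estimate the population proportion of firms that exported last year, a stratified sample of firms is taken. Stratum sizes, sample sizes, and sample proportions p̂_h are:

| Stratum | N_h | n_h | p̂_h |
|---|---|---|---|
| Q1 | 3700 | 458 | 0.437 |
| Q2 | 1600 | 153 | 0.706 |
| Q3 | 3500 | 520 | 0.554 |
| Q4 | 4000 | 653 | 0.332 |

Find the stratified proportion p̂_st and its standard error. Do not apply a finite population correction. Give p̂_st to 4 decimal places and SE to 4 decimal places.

p̂_st ≈ 0.4698, SE ≈ 0.0116

N = 12800; stratum weights W_h = N_h/N.
p̂_st = Σ W_h p̂_h = (3700·0.437 + 1600·0.706 + 3500·0.554 + 4000·0.332)/12800 = 0.46980
V̂(p̂_st) = Σ W_h² p̂_h(1−p̂_h)/(n_h−1):
  stratum Q1: (3700/12800)²·0.437·0.563/457 = 4.49839e-05
  stratum Q2: (1600/12800)²·0.706·0.294/152 = 2.13368e-05
  stratum Q3: (3500/12800)²·0.554·0.446/519 = 3.55954e-05
  stratum Q4: (4000/12800)²·0.332·0.668/652 = 3.32175e-05
V̂(p̂_st) = 0.000135134; SE = √V̂ = 0.0116247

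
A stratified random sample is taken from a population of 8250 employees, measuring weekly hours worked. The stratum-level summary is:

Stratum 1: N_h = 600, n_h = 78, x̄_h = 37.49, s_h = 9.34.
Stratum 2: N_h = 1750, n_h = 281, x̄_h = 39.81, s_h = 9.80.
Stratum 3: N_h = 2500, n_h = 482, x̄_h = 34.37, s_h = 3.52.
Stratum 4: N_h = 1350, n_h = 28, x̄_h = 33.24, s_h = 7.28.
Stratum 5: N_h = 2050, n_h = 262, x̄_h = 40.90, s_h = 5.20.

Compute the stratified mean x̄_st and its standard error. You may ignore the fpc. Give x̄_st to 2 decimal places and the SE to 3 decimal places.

x̄_st ≈ 37.19, SE ≈ 0.284

x̄_st = Σ W_h x̄_h = (600·37.49 + 1750·39.81 + 2500·34.37 + 1350·33.24 + 2050·40.90)/8250 = 37.18855
V̂(x̄_st) = Σ W_h² s_h²/n_h, with W_h = N_h/N and N = 8250:
  stratum 1: (600/8250)²·9.34²/78 = 0.00591553
  stratum 2: (1750/8250)²·9.80²/281 = 0.0153785
  stratum 3: (2500/8250)²·3.52²/482 = 0.00236053
  stratum 4: (1350/8250)²·7.28²/28 = 0.0506832
  stratum 5: (2050/8250)²·5.20²/262 = 0.00637243
V̂(x̄_st) = 0.0807102
SE(x̄_st) = √0.0807102 = 0.284095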